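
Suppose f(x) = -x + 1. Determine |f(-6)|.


7


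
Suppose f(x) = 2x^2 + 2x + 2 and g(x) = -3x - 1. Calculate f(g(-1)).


g(-1) = 2
f(2) = 2*(2)^2 + 2*(2) + 2 = 14

14


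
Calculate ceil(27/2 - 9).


27/2 = 13.5
13.5 - 9 = 4.5
ceil(4.5) = 5

5


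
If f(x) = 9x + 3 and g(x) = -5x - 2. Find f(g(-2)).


g(-2) = 8
f(8) = 75

75


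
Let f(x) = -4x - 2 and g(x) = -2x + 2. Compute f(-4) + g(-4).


f(-4) = 14
g(-4) = 10
Sum = 24

24


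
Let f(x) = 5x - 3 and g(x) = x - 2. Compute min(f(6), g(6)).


f(6) = 27
g(6) = 4
min = 4

4


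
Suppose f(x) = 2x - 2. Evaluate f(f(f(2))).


f(2) = 2
f(2) = 2
f(2) = 2

2


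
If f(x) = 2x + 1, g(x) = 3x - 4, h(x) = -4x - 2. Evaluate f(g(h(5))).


h(5) = -22
g(-22) = -70
f(-70) = -139

-139


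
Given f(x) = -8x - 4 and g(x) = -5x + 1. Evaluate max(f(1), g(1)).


f(1) = -12
g(1) = -4
max = -4

-4


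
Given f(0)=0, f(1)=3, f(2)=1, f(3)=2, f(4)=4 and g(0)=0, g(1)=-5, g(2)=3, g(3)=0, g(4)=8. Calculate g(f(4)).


f(4) = 4
g(4) = 8

8


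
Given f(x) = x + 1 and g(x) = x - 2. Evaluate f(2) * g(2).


f(2) = 3
g(2) = 0
Product = 0

0


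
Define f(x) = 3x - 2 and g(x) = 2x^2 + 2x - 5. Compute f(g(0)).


-17


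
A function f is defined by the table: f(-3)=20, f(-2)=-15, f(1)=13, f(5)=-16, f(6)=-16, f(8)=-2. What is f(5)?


-16


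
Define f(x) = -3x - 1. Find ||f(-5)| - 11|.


f(-5) = 14
|14| = 14
|14 - 11| = 3

3


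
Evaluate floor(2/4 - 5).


-5


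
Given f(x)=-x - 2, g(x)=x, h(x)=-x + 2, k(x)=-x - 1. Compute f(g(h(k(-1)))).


k(-1) = 0
h(0) = 2
g(2) = 2
f(2) = -4

-4


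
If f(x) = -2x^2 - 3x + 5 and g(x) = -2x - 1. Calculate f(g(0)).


g(0) = -1
f(-1) = (-2)*(-1)^2 - 3*(-1) + 5 = 6

6


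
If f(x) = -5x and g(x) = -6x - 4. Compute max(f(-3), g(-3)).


15


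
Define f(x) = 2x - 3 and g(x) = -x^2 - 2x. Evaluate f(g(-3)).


g(-3) = -3
f(-3) = -9

-9


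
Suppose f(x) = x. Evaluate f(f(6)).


f(6) = 6
f(6) = 6

6


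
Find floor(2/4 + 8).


2/4 = 0.5
0.5 + 8 = 8.5
floor(8.5) = 8

8


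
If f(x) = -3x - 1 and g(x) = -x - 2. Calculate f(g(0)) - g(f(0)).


f(g(0)) = 5
g(f(0)) = -1
Difference = 6

6


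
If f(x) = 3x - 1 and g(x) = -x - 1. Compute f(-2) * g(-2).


f(-2) = -7
g(-2) = 1
Product = -7

-7


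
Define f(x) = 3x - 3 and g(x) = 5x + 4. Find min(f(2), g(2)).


f(2) = 3
g(2) = 14
min = 3

3


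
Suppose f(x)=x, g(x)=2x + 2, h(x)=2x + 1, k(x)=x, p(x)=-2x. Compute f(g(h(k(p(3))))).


p(3) = -6
k(-6) = -6
h(-6) = -11
g(-11) = -20
f(-20) = -20

-20


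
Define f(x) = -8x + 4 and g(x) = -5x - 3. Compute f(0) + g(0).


1


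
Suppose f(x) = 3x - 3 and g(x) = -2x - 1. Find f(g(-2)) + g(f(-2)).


f(g(-2)) = 6
g(f(-2)) = 17
Sum = 23

23


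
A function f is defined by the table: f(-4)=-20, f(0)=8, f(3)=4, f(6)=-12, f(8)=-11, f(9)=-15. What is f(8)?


Reading from the table at x = 8

-11


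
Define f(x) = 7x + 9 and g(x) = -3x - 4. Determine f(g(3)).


g(3) = -13
f(-13) = -82

-82


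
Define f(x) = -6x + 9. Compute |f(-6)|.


f(-6) = 45
|45| = 45

45


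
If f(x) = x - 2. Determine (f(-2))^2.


16


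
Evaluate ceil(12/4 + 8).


12/4 = 3
3 + 8 = 11
ceil(11) = 11

11


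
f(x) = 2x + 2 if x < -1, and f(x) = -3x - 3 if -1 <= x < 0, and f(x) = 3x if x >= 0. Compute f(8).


8 satisfies x >= 0
f(8) = 24

24


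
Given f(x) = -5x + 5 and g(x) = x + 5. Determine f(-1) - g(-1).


f(-1) = 10
g(-1) = 4
Difference = 6

6


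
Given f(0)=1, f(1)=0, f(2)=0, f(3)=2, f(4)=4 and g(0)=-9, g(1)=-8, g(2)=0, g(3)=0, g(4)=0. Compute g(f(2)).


-9


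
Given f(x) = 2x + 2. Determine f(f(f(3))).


38


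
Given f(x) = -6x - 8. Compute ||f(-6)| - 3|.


25


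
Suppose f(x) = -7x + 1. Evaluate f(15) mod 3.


f(15) = -104
-104 mod 3 = 1

1


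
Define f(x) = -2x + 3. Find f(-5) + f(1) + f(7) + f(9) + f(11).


-31


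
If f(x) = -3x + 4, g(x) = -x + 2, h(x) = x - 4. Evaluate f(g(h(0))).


h(0) = -4
g(-4) = 6
f(6) = -14

-14


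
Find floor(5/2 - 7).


-5


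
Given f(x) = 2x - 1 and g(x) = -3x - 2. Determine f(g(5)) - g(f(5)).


f(g(5)) = -35
g(f(5)) = -29
Difference = -6

-6


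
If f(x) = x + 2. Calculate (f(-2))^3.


f(-2) = 0
(0)^3 = 0

0


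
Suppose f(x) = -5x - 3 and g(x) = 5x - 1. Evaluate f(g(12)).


g(12) = 59
f(59) = -298

-298


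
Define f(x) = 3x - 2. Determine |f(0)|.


f(0) = -2
|-2| = 2

2


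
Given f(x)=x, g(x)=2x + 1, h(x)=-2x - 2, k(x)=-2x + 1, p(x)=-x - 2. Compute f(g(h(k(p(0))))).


p(0) = -2
k(-2) = 5
h(5) = -12
g(-12) = -23
f(-23) = -23

-23


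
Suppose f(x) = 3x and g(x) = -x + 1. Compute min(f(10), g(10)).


f(10) = 30
g(10) = -9
min = -9

-9


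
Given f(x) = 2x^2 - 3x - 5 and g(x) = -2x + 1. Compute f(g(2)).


g(2) = -3
f(-3) = 2*(-3)^2 - 3*(-3) - 5 = 22

22


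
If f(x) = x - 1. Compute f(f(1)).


-1


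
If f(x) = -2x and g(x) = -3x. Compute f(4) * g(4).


f(4) = -8
g(4) = -12
Product = 96

96


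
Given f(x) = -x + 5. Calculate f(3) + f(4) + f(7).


1


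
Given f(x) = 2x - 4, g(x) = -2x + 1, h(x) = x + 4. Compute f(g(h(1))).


-22


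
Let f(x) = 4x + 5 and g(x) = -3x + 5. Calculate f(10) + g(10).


f(10) = 45
g(10) = -25
Sum = 20

20


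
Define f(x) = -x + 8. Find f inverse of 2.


Solve -x + 8 = 2
x = (2 - 8) / (-1) = 6

6


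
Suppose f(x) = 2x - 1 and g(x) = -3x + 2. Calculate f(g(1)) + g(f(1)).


f(g(1)) = -3
g(f(1)) = -1
Sum = -4

-4


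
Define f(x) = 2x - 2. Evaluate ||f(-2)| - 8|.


f(-2) = -6
|-6| = 6
|6 - 8| = 2

2


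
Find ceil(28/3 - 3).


28/3 = 9.3333
9.3333 - 3 = 6.3333
ceil(6.3333) = 7

7


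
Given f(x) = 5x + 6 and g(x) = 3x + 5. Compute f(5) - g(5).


11


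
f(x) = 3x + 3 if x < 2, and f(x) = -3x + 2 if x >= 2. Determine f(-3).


-3 satisfies x < 2
f(-3) = -6

-6


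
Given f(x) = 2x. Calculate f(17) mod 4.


f(17) = 34
34 mod 4 = 2

2


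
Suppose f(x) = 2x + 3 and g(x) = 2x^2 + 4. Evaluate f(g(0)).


g(0) = 4
f(4) = 11

11


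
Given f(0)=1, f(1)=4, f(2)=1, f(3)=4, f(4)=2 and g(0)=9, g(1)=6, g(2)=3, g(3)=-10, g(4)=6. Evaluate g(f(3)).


f(3) = 4
g(4) = 6

6


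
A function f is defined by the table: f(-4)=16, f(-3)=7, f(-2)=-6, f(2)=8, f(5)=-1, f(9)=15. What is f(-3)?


Reading from the table at x = -3

7


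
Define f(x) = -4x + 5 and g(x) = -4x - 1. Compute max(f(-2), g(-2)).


f(-2) = 13
g(-2) = 7
max = 13

13


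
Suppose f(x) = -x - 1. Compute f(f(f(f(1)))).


f(1) = -2
f(-2) = 1
f(1) = -2
f(-2) = 1

1


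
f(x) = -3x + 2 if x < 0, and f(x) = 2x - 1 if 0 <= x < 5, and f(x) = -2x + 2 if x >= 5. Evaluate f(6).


6 satisfies x >= 5
f(6) = -10

-10


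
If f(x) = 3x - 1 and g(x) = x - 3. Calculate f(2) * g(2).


f(2) = 5
g(2) = -1
Product = -5

-5


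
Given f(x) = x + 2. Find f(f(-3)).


f(-3) = -1
f(-1) = 1

1


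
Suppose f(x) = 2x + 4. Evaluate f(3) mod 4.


f(3) = 10
10 mod 4 = 2

2


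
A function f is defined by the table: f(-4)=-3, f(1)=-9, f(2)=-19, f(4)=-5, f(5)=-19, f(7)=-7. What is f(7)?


-7


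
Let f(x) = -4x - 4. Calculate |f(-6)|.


20


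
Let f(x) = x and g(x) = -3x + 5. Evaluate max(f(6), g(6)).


f(6) = 6
g(6) = -13
max = 6

6


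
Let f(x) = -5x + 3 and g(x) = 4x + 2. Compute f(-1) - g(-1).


10


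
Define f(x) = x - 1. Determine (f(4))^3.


f(4) = 3
(3)^3 = 27

27


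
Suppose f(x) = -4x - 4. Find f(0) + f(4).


f(0) = -4
f(4) = -20
Sum = -24

-24


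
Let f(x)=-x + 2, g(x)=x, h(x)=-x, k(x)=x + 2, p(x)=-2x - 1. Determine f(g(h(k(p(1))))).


p(1) = -3
k(-3) = -1
h(-1) = 1
g(1) = 1
f(1) = 1

1


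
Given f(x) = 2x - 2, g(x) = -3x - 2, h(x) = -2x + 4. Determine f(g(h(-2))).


h(-2) = 8
g(8) = -26
f(-26) = -54

-54


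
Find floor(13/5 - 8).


13/5 = 2.6
2.6 - 8 = -5.4
floor(-5.4) = -6

-6


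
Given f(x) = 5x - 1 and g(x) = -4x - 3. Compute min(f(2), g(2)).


f(2) = 9
g(2) = -11
min = -11

-11


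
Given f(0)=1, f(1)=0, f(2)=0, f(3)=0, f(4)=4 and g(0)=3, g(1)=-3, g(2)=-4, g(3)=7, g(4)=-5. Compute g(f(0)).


f(0) = 1
g(1) = -3

-3


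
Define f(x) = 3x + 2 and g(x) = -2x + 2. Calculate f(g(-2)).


g(-2) = 6
f(6) = 20

20


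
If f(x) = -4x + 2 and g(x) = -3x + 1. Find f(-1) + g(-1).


f(-1) = 6
g(-1) = 4
Sum = 10

10


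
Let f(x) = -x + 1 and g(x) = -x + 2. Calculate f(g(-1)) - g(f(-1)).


f(g(-1)) = -2
g(f(-1)) = 0
Difference = -2

-2


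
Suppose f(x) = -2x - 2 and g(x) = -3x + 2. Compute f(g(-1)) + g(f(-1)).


f(g(-1)) = -12
g(f(-1)) = 2
Sum = -10

-10


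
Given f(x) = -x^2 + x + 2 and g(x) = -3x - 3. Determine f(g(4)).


g(4) = -15
f(-15) = (-1)*(-15)^2 + 1*(-15) + 2 = -238

-238


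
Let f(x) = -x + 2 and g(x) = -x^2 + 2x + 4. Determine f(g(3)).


g(3) = 1
f(1) = 1

1


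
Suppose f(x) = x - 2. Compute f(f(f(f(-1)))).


f(-1) = -3
f(-3) = -5
f(-5) = -7
f(-7) = -9

-9


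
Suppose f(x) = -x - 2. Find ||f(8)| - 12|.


f(8) = -10
|-10| = 10
|10 - 12| = 2

2


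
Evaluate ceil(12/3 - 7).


12/3 = 4
4 - 7 = -3
ceil(-3) = -3

-3


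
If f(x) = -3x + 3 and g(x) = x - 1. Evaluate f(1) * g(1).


f(1) = 0
g(1) = 0
Product = 0

0


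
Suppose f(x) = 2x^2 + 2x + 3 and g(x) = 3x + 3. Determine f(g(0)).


27


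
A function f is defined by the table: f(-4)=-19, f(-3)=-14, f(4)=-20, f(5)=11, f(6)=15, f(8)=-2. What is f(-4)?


Reading from the table at x = -4

-19


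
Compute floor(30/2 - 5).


10


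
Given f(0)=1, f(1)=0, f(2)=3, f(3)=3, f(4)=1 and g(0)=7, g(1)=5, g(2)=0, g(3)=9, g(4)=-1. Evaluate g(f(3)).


f(3) = 3
g(3) = 9

9


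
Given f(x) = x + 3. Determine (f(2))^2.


f(2) = 5
(5)^2 = 25

25


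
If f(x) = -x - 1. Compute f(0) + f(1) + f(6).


f(0) = -1
f(1) = -2
f(6) = -7
Sum = -10

-10


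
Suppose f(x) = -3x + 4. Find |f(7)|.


f(7) = -17
|-17| = 17

17


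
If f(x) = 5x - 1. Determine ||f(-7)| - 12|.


f(-7) = -36
|-36| = 36
|36 - 12| = 24

24


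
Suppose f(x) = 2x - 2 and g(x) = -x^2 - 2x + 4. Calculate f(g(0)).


g(0) = 4
f(4) = 6

6


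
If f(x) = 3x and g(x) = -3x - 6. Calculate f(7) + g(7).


f(7) = 21
g(7) = -27
Sum = -6

-6


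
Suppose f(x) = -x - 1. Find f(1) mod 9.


f(1) = -2
-2 mod 9 = 7

7


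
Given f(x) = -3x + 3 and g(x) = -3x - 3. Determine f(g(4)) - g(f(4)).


24


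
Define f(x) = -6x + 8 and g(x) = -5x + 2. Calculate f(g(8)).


g(8) = -38
f(-38) = 236

236


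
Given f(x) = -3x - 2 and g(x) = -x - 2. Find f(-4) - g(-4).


f(-4) = 10
g(-4) = 2
Difference = 8

8


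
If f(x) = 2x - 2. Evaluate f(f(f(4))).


f(4) = 6
f(6) = 10
f(10) = 18

18


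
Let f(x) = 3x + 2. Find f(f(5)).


53


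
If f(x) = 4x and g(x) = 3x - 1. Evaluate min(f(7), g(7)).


f(7) = 28
g(7) = 20
min = 20

20


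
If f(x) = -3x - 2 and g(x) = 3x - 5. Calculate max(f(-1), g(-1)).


f(-1) = 1
g(-1) = -8
max = 1

1


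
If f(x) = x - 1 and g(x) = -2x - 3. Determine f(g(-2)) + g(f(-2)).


f(g(-2)) = 0
g(f(-2)) = 3
Sum = 3

3


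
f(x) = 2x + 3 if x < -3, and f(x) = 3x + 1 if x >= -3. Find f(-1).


-1 satisfies x >= -3
f(-1) = -2

-2


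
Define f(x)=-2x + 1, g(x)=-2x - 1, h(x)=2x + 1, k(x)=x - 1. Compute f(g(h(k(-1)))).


k(-1) = -2
h(-2) = -3
g(-3) = 5
f(5) = -9

-9


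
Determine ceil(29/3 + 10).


20


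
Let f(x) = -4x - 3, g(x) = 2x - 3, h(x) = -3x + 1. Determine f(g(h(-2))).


h(-2) = 7
g(7) = 11
f(11) = -47

-47


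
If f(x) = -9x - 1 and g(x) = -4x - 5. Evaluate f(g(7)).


g(7) = -33
f(-33) = 296

296


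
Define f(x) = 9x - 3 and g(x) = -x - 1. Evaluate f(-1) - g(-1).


f(-1) = -12
g(-1) = 0
Difference = -12

-12


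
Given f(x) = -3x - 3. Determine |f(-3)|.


f(-3) = 6
|6| = 6

6


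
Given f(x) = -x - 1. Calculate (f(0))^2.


f(0) = -1
(-1)^2 = 1

1


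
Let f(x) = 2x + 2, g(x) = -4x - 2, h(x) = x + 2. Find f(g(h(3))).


h(3) = 5
g(5) = -22
f(-22) = -42

-42


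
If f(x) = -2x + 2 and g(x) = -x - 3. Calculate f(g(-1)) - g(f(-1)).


f(g(-1)) = 6
g(f(-1)) = -7
Difference = 13

13


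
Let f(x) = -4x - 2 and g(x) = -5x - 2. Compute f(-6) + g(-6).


f(-6) = 22
g(-6) = 28
Sum = 50

50


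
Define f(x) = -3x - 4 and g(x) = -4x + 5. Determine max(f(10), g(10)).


f(10) = -34
g(10) = -35
max = -34

-34


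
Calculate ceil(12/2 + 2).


12/2 = 6
6 + 2 = 8
ceil(8) = 8

8


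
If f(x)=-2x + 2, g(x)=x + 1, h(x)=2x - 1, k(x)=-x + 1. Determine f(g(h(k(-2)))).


-10


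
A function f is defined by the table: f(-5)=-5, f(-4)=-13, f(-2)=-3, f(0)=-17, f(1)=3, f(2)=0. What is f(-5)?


Reading from the table at x = -5

-5


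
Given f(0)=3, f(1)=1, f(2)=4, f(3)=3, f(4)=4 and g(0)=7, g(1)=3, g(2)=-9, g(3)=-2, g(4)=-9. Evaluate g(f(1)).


f(1) = 1
g(1) = 3

3


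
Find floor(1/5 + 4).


1/5 = 0.2
0.2 + 4 = 4.2
floor(4.2) = 4

4


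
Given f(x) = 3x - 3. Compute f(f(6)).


f(6) = 15
f(15) = 42

42


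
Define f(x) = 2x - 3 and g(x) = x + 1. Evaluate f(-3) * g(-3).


f(-3) = -9
g(-3) = -2
Product = 18

18


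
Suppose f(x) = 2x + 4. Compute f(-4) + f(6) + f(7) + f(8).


50


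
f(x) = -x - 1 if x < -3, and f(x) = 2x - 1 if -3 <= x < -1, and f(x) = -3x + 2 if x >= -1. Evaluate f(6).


6 satisfies x >= -1
f(6) = -16

-16


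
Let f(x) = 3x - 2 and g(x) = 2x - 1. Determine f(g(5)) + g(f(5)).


f(g(5)) = 25
g(f(5)) = 25
Sum = 50

50


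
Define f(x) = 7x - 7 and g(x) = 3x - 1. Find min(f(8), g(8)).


f(8) = 49
g(8) = 23
min = 23

23


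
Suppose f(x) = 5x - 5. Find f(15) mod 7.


f(15) = 70
70 mod 7 = 0

0


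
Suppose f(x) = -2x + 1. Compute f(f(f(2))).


f(2) = -3
f(-3) = 7
f(7) = -13

-13


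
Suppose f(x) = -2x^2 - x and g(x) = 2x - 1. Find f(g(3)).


g(3) = 5
f(5) = (-2)*(5)^2 - 1*(5) = -55

-55


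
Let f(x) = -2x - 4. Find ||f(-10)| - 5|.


f(-10) = 16
|16| = 16
|16 - 5| = 11

11


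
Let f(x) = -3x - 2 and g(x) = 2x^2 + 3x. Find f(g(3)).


g(3) = 27
f(27) = -83

-83


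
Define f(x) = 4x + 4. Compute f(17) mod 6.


f(17) = 72
72 mod 6 = 0

0


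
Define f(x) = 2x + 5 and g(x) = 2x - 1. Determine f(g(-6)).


g(-6) = -13
f(-13) = -21

-21


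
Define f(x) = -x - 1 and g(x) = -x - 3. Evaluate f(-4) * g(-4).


f(-4) = 3
g(-4) = 1
Product = 3

3


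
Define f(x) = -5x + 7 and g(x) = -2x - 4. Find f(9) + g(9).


-60


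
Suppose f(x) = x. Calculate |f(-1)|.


f(-1) = -1
|-1| = 1

1


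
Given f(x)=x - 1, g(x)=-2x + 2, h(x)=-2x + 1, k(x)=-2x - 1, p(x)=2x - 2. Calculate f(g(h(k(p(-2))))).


43


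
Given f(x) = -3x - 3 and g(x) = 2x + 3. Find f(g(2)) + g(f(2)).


f(g(2)) = -24
g(f(2)) = -15
Sum = -39

-39


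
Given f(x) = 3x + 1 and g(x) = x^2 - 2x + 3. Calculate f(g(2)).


g(2) = 3
f(3) = 10

10


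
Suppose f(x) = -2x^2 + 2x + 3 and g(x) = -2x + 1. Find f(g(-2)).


g(-2) = 5
f(5) = (-2)*(5)^2 + 2*(5) + 3 = -37

-37


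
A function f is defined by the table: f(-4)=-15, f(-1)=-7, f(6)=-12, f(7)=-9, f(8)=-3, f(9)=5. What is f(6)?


Reading from the table at x = 6

-12


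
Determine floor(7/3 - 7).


7/3 = 2.3333
2.3333 - 7 = -4.6667
floor(-4.6667) = -5

-5


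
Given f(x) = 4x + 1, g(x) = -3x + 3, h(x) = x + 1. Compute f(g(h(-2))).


25


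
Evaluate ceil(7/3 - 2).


7/3 = 2.3333
2.3333 - 2 = 0.3333
ceil(0.3333) = 1

1


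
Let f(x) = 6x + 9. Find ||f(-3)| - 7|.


2


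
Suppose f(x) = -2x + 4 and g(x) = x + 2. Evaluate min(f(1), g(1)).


2


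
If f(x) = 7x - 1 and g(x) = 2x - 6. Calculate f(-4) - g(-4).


f(-4) = -29
g(-4) = -14
Difference = -15

-15


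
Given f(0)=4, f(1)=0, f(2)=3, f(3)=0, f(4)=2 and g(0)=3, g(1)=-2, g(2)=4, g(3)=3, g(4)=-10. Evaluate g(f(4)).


f(4) = 2
g(2) = 4

4


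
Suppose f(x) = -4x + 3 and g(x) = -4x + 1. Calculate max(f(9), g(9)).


f(9) = -33
g(9) = -35
max = -33

-33


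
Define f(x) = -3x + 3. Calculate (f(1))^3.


f(1) = 0
(0)^3 = 0

0


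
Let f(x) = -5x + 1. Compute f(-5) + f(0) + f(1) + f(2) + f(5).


f(-5) = 26
f(0) = 1
f(1) = -4
f(2) = -9
f(5) = -24
Sum = -10

-10


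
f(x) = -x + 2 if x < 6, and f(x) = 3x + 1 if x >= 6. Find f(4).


4 satisfies x < 6
f(4) = -2

-2


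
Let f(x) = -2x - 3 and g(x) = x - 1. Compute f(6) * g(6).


f(6) = -15
g(6) = 5
Product = -75

-75


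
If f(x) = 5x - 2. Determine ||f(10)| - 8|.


f(10) = 48
|48| = 48
|48 - 8| = 40

40


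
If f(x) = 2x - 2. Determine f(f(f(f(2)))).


f(2) = 2
f(2) = 2
f(2) = 2
f(2) = 2

2


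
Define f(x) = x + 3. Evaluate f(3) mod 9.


f(3) = 6
6 mod 9 = 6

6


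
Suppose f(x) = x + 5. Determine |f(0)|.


f(0) = 5
|5| = 5

5


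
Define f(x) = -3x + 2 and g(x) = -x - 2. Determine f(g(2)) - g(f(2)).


f(g(2)) = 14
g(f(2)) = 2
Difference = 12

12


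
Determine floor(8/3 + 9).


11


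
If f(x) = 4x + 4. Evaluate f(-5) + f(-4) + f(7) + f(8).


f(-5) = -16
f(-4) = -12
f(7) = 32
f(8) = 36
Sum = 40

40


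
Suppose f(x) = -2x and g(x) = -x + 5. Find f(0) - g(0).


f(0) = 0
g(0) = 5
Difference = -5

-5


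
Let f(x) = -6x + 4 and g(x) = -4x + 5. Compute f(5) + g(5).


f(5) = -26
g(5) = -15
Sum = -41

-41


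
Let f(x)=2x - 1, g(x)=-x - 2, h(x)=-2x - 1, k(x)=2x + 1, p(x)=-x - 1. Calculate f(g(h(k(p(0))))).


p(0) = -1
k(-1) = -1
h(-1) = 1
g(1) = -3
f(-3) = -7

-7


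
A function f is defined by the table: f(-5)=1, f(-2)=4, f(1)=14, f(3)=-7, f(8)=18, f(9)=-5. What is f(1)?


14


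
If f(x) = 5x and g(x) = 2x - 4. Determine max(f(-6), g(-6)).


f(-6) = -30
g(-6) = -16
max = -16

-16


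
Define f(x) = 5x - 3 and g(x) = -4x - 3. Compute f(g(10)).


g(10) = -43
f(-43) = -218

-218


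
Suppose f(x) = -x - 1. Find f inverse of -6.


Solve -x - 1 = -6
x = (-6 + 1) / (-1) = 5

5


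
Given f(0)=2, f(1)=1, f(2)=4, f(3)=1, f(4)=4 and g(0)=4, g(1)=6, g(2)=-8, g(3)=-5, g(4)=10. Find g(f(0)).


f(0) = 2
g(2) = -8

-8


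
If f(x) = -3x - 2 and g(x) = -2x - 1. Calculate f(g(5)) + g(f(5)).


64


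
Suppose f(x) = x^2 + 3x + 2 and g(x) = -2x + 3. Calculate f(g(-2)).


g(-2) = 7
f(7) = 1*(7)^2 + 3*(7) + 2 = 72

72


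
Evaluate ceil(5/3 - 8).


5/3 = 1.6667
1.6667 - 8 = -6.3333
ceil(-6.3333) = -6

-6


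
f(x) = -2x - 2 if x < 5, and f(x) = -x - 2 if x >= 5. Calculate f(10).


10 satisfies x >= 5
f(10) = -12

-12


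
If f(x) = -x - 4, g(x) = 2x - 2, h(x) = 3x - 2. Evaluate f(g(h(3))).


h(3) = 7
g(7) = 12
f(12) = -16

-16


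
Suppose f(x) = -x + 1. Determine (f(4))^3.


f(4) = -3
(-3)^3 = -27

-27


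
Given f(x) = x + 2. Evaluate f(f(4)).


f(4) = 6
f(6) = 8

8


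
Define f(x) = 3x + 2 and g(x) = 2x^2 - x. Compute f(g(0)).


2


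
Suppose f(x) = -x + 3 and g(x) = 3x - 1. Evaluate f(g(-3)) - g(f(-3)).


f(g(-3)) = 13
g(f(-3)) = 17
Difference = -4

-4


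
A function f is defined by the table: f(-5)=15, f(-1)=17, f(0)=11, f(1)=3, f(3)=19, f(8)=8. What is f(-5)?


Reading from the table at x = -5

15


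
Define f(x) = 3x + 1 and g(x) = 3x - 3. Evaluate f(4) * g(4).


117


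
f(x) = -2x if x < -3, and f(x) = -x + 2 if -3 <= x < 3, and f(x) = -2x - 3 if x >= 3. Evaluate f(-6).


-6 satisfies x < -3
f(-6) = 12

12


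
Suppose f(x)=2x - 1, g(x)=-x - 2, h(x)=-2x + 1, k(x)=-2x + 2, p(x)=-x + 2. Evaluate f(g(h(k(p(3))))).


p(3) = -1
k(-1) = 4
h(4) = -7
g(-7) = 5
f(5) = 9

9


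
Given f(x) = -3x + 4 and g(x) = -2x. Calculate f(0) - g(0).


f(0) = 4
g(0) = 0
Difference = 4

4


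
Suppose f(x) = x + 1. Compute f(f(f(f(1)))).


f(1) = 2
f(2) = 3
f(3) = 4
f(4) = 5

5


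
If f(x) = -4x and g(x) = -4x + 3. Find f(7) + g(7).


f(7) = -28
g(7) = -25
Sum = -53

-53


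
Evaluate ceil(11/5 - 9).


11/5 = 2.2
2.2 - 9 = -6.8
ceil(-6.8) = -6

-6


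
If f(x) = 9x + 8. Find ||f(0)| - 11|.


f(0) = 8
|8| = 8
|8 - 11| = 3

3


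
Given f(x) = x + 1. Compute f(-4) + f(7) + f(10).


f(-4) = -3
f(7) = 8
f(10) = 11
Sum = 16

16


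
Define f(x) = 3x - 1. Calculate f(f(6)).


f(6) = 17
f(17) = 50

50


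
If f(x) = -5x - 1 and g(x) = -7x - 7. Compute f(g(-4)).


-106


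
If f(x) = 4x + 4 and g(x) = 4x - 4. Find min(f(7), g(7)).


f(7) = 32
g(7) = 24
min = 24

24


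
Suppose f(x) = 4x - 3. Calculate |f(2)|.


5


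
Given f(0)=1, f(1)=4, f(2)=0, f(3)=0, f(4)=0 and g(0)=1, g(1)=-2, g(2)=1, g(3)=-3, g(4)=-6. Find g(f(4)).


f(4) = 0
g(0) = 1

1


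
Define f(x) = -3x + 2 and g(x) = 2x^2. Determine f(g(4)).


g(4) = 32
f(32) = -94

-94


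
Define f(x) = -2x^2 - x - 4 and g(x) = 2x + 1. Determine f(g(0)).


g(0) = 1
f(1) = (-2)*(1)^2 - 1*(1) - 4 = -7

-7


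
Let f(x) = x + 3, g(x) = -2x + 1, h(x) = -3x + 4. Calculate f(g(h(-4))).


h(-4) = 16
g(16) = -31
f(-31) = -28

-28


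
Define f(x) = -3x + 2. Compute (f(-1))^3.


f(-1) = 5
(5)^3 = 125

125


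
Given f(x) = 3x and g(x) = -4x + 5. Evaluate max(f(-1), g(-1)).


f(-1) = -3
g(-1) = 9
max = 9

9


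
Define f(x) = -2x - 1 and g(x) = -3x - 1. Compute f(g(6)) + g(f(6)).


f(g(6)) = 37
g(f(6)) = 38
Sum = 75

75


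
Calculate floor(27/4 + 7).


27/4 = 6.75
6.75 + 7 = 13.75
floor(13.75) = 13

13


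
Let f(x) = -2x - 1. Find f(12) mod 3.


f(12) = -25
-25 mod 3 = 2

2


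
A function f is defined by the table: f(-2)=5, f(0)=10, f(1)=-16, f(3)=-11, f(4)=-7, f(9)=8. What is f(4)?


Reading from the table at x = 4

-7


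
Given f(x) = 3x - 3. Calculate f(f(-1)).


f(-1) = -6
f(-6) = -21

-21


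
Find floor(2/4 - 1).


2/4 = 0.5
0.5 - 1 = -0.5
floor(-0.5) = -1

-1


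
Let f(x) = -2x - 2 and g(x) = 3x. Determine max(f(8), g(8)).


f(8) = -18
g(8) = 24
max = 24

24


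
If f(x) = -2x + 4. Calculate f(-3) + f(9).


-4


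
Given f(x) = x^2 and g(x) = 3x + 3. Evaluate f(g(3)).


144


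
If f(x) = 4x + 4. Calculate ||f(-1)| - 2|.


f(-1) = 0
|0| = 0
|0 - 2| = 2

2


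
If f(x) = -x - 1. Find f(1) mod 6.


f(1) = -2
-2 mod 6 = 4

4


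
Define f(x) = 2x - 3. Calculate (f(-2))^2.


49


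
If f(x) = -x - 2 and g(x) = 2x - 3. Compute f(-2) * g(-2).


f(-2) = 0
g(-2) = -7
Product = 0

0


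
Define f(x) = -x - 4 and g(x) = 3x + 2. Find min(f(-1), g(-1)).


f(-1) = -3
g(-1) = -1
min = -3

-3


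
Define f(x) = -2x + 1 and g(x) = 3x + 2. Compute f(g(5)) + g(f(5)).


f(g(5)) = -33
g(f(5)) = -25
Sum = -58

-58


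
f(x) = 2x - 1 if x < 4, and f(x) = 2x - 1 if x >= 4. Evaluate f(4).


7


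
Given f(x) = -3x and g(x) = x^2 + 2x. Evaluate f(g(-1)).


g(-1) = -1
f(-1) = 3

3


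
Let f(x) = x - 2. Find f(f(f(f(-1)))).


f(-1) = -3
f(-3) = -5
f(-5) = -7
f(-7) = -9

-9


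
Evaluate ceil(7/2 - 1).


3


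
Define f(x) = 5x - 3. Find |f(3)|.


f(3) = 12
|12| = 12

12


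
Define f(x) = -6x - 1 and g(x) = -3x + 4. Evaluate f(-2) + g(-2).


f(-2) = 11
g(-2) = 10
Sum = 21

21


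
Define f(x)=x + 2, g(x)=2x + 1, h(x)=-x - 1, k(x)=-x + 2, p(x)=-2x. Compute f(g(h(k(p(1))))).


-7


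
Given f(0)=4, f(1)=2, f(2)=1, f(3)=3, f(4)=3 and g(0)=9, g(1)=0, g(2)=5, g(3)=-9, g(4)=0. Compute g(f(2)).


0


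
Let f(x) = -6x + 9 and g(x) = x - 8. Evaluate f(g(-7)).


g(-7) = -15
f(-15) = 99

99


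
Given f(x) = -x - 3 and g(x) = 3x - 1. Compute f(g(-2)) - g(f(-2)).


f(g(-2)) = 4
g(f(-2)) = -4
Difference = 8

8


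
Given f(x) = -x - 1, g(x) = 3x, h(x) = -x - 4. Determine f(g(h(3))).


h(3) = -7
g(-7) = -21
f(-21) = 20

20


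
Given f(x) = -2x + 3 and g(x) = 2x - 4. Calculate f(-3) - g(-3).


f(-3) = 9
g(-3) = -10
Difference = 19

19


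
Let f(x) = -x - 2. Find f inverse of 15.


Solve -x - 2 = 15
x = (15 + 2) / (-1) = -17

-17


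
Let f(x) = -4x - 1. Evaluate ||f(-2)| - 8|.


f(-2) = 7
|7| = 7
|7 - 8| = 1

1


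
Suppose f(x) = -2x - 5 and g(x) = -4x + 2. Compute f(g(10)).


g(10) = -38
f(-38) = 71

71


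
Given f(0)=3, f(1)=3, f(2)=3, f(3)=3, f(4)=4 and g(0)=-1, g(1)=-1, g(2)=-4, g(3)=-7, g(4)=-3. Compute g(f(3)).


-7


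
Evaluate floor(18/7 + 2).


18/7 = 2.5714
2.5714 + 2 = 4.5714
floor(4.5714) = 4

4


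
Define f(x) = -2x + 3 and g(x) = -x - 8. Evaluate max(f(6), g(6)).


-9


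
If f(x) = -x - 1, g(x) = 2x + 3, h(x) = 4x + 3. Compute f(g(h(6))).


h(6) = 27
g(27) = 57
f(57) = -58

-58


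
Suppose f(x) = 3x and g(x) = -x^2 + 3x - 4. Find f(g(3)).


g(3) = -4
f(-4) = -12

-12


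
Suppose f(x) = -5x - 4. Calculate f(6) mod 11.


f(6) = -34
-34 mod 11 = 10

10


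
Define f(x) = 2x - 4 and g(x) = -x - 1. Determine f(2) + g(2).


-3


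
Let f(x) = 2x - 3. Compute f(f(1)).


f(1) = -1
f(-1) = -5

-5


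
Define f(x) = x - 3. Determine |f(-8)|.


f(-8) = -11
|-11| = 11

11


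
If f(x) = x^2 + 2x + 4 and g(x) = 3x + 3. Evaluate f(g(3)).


g(3) = 12
f(12) = 1*(12)^2 + 2*(12) + 4 = 172

172


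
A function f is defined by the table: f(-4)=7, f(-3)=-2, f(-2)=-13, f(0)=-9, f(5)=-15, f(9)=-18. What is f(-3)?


Reading from the table at x = -3

-2


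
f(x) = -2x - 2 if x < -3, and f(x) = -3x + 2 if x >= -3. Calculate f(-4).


-4 satisfies x < -3
f(-4) = 6

6


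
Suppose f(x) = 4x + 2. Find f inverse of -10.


Solve 4x + 2 = -10
x = (-10 - 2) / 4 = -3

-3


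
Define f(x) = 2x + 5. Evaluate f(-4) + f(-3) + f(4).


f(-4) = -3
f(-3) = -1
f(4) = 13
Sum = 9

9


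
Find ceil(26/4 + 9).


26/4 = 6.5
6.5 + 9 = 15.5
ceil(15.5) = 16

16


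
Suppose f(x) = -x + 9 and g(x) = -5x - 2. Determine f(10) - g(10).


f(10) = -1
g(10) = -52
Difference = 51

51


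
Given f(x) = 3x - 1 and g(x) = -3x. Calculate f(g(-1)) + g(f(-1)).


f(g(-1)) = 8
g(f(-1)) = 12
Sum = 20

20


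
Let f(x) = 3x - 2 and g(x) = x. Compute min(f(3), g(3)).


f(3) = 7
g(3) = 3
min = 3

3


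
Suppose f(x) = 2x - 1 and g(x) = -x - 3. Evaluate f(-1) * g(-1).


f(-1) = -3
g(-1) = -2
Product = 6

6


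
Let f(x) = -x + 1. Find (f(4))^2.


f(4) = -3
(-3)^2 = 9

9


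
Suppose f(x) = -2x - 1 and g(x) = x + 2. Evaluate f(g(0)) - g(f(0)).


f(g(0)) = -5
g(f(0)) = 1
Difference = -6

-6


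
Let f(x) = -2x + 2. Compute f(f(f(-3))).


f(-3) = 8
f(8) = -14
f(-14) = 30

30


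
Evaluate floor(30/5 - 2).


30/5 = 6
6 - 2 = 4
floor(4) = 4

4


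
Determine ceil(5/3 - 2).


0


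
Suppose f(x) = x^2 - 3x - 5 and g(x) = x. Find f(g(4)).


g(4) = 4
f(4) = 1*(4)^2 - 3*(4) - 5 = -1

-1


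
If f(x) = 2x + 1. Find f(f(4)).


f(4) = 9
f(9) = 19

19


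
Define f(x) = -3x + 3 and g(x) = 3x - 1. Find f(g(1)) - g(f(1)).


f(g(1)) = -3
g(f(1)) = -1
Difference = -2

-2


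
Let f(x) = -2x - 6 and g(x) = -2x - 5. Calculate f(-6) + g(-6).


f(-6) = 6
g(-6) = 7
Sum = 13

13


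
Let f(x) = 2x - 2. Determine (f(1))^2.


f(1) = 0
(0)^2 = 0

0


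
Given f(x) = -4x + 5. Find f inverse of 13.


Solve -4x + 5 = 13
x = (13 - 5) / (-4) = -2

-2


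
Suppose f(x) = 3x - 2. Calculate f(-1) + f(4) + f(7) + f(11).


f(-1) = -5
f(4) = 10
f(7) = 19
f(11) = 31
Sum = 55

55


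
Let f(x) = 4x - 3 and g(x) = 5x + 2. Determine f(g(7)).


145


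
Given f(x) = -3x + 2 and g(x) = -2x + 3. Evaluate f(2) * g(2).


f(2) = -4
g(2) = -1
Product = 4

4


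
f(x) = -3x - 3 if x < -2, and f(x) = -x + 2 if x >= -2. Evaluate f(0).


2


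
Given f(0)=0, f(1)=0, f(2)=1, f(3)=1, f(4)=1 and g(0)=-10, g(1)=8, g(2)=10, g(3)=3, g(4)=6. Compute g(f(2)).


f(2) = 1
g(1) = 8

8


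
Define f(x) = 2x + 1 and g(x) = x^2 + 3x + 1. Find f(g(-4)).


g(-4) = 5
f(5) = 11

11


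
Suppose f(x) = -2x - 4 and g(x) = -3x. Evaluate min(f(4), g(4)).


f(4) = -12
g(4) = -12
min = -12

-12


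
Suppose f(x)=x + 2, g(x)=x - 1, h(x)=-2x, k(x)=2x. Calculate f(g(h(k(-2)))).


k(-2) = -4
h(-4) = 8
g(8) = 7
f(7) = 9

9


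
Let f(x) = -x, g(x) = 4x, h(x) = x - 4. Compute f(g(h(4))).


h(4) = 0
g(0) = 0
f(0) = 0

0


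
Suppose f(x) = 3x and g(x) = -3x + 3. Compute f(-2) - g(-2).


-15


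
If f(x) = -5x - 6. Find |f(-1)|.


f(-1) = -1
|-1| = 1

1


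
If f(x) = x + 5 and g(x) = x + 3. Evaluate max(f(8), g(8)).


f(8) = 13
g(8) = 11
max = 13

13


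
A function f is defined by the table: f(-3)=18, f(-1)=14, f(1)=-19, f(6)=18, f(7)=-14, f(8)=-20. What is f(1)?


Reading from the table at x = 1

-19


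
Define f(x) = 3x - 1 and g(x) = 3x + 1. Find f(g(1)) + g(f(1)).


f(g(1)) = 11
g(f(1)) = 7
Sum = 18

18


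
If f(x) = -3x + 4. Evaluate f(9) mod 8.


f(9) = -23
-23 mod 8 = 1

1


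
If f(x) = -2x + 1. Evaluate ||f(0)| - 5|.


4


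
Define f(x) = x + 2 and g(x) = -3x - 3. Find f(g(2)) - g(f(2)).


f(g(2)) = -7
g(f(2)) = -15
Difference = 8

8


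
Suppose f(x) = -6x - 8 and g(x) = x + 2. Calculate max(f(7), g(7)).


9


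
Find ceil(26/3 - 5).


26/3 = 8.6667
8.6667 - 5 = 3.6667
ceil(3.6667) = 4

4


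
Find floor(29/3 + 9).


18


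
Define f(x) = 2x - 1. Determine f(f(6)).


f(6) = 11
f(11) = 21

21


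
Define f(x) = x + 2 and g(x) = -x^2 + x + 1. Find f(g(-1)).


g(-1) = -1
f(-1) = 1

1


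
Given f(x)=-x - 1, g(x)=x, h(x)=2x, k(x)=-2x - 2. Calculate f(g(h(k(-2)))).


-5


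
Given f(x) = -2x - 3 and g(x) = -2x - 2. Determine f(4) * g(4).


f(4) = -11
g(4) = -10
Product = 110

110


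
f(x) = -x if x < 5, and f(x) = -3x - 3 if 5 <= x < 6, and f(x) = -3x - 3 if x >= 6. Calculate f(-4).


4


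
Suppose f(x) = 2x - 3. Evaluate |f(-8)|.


f(-8) = -19
|-19| = 19

19


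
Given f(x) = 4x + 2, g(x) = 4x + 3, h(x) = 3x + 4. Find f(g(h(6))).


h(6) = 22
g(22) = 91
f(91) = 366

366


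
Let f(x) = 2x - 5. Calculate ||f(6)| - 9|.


f(6) = 7
|7| = 7
|7 - 9| = 2

2


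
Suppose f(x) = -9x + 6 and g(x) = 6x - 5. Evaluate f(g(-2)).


159


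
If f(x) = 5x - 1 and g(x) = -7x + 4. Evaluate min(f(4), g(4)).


f(4) = 19
g(4) = -24
min = -24

-24


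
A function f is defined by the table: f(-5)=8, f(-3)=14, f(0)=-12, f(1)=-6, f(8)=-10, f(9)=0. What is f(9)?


Reading from the table at x = 9

0


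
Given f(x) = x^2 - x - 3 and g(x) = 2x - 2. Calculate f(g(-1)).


g(-1) = -4
f(-4) = 1*(-4)^2 - 1*(-4) - 3 = 17

17


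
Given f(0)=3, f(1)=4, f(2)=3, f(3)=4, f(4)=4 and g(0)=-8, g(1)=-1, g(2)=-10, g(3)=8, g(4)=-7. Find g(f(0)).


f(0) = 3
g(3) = 8

8


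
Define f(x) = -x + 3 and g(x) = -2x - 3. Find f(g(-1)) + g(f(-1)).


f(g(-1)) = 4
g(f(-1)) = -11
Sum = -7

-7


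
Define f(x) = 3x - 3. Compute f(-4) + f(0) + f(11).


f(-4) = -15
f(0) = -3
f(11) = 30
Sum = 12

12


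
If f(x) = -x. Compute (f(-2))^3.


f(-2) = 2
(2)^3 = 8

8


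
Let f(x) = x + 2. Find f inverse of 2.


Solve x + 2 = 2
x = (2 - 2) / 1 = 0

0


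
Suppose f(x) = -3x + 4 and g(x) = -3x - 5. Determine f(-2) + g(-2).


f(-2) = 10
g(-2) = 1
Sum = 11

11


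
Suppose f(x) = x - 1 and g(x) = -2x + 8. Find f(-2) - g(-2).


f(-2) = -3
g(-2) = 12
Difference = -15

-15


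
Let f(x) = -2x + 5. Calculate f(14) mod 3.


f(14) = -23
-23 mod 3 = 1

1


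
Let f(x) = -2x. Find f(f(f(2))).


f(2) = -4
f(-4) = 8
f(8) = -16

-16


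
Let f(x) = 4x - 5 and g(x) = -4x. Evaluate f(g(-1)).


g(-1) = 4
f(4) = 11

11


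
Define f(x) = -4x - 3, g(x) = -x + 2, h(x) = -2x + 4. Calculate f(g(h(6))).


h(6) = -8
g(-8) = 10
f(10) = -43

-43


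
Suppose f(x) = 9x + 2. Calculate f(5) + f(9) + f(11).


231


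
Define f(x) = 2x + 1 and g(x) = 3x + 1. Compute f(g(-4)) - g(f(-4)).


f(g(-4)) = -21
g(f(-4)) = -20
Difference = -1

-1


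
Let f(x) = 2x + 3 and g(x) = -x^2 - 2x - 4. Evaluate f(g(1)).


g(1) = -7
f(-7) = -11

-11


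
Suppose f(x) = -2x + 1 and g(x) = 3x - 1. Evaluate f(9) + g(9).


f(9) = -17
g(9) = 26
Sum = 9

9


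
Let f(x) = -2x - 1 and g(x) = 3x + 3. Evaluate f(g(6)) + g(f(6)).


-79


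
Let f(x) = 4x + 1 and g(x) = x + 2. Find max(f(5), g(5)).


f(5) = 21
g(5) = 7
max = 21

21


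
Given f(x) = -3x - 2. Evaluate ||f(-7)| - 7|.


f(-7) = 19
|19| = 19
|19 - 7| = 12

12


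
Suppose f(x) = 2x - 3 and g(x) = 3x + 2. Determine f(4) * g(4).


f(4) = 5
g(4) = 14
Product = 70

70


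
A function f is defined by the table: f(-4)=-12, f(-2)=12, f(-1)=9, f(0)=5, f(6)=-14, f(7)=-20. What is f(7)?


Reading from the table at x = 7

-20


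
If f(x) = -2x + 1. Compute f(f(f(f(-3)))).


f(-3) = 7
f(7) = -13
f(-13) = 27
f(27) = -53

-53


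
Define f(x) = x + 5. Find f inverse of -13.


Solve x + 5 = -13
x = (-13 - 5) / 1 = -18

-18


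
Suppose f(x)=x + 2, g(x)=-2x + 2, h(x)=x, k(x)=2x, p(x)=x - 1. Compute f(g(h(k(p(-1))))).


p(-1) = -2
k(-2) = -4
h(-4) = -4
g(-4) = 10
f(10) = 12

12


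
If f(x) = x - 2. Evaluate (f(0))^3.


-8


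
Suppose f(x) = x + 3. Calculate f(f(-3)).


f(-3) = 0
f(0) = 3

3


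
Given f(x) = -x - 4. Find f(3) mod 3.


f(3) = -7
-7 mod 3 = 2

2


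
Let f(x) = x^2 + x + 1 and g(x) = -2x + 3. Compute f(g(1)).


g(1) = 1
f(1) = 1*(1)^2 + 1*(1) + 1 = 3

3


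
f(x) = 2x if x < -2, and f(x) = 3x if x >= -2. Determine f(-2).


-2 satisfies x >= -2
f(-2) = -6

-6


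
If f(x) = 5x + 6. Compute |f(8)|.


46


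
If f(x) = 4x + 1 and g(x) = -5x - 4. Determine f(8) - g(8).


77


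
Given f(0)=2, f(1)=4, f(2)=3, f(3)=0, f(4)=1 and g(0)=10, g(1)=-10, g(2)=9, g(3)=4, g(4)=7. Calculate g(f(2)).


f(2) = 3
g(3) = 4

4


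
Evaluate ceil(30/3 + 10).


20


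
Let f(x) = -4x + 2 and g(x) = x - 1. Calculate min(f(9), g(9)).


f(9) = -34
g(9) = 8
min = -34

-34


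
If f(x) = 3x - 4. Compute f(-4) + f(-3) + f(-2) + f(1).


f(-4) = -16
f(-3) = -13
f(-2) = -10
f(1) = -1
Sum = -40

-40


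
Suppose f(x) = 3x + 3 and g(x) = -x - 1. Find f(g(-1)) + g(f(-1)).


f(g(-1)) = 3
g(f(-1)) = -1
Sum = 2

2


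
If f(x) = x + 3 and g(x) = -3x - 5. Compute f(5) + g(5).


f(5) = 8
g(5) = -20
Sum = -12

-12


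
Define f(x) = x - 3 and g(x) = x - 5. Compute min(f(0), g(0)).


f(0) = -3
g(0) = -5
min = -5

-5


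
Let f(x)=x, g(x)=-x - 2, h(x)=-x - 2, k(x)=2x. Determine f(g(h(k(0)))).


k(0) = 0
h(0) = -2
g(-2) = 0
f(0) = 0

0


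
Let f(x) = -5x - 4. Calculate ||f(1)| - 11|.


2


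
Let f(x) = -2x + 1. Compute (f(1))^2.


f(1) = -1
(-1)^2 = 1

1


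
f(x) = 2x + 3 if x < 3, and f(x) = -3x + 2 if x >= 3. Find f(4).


4 satisfies x >= 3
f(4) = -10

-10


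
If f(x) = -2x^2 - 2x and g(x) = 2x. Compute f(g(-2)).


g(-2) = -4
f(-4) = (-2)*(-4)^2 - 2*(-4) = -24

-24


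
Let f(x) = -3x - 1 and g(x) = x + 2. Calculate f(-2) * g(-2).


f(-2) = 5
g(-2) = 0
Product = 0

0


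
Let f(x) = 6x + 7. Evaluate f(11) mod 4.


f(11) = 73
73 mod 4 = 1

1


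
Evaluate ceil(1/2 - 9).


1/2 = 0.5
0.5 - 9 = -8.5
ceil(-8.5) = -8

-8


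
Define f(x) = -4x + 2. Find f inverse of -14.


Solve -4x + 2 = -14
x = (-14 - 2) / (-4) = 4

4


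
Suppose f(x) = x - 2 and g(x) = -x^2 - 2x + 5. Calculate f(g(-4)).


g(-4) = -3
f(-3) = -5

-5


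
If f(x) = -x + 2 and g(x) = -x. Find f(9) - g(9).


f(9) = -7
g(9) = -9
Difference = 2

2


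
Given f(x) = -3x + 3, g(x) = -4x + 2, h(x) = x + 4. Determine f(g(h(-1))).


h(-1) = 3
g(3) = -10
f(-10) = 33

33


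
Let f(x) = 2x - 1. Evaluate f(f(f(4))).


f(4) = 7
f(7) = 13
f(13) = 25

25


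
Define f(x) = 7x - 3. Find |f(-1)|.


f(-1) = -10
|-10| = 10

10


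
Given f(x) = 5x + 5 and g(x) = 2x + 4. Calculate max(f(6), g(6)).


f(6) = 35
g(6) = 16
max = 35

35


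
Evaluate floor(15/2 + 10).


15/2 = 7.5
7.5 + 10 = 17.5
floor(17.5) = 17

17


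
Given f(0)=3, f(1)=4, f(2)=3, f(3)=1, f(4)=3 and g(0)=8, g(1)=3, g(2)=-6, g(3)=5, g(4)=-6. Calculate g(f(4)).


f(4) = 3
g(3) = 5

5


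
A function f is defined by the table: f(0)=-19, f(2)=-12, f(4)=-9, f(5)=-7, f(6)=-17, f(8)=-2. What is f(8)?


-2


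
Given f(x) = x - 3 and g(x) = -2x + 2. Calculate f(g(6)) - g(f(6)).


f(g(6)) = -13
g(f(6)) = -4
Difference = -9

-9


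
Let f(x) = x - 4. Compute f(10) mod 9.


f(10) = 6
6 mod 9 = 6

6


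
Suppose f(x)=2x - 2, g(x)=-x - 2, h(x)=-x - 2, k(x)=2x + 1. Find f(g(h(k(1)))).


4


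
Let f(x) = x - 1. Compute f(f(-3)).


f(-3) = -4
f(-4) = -5

-5


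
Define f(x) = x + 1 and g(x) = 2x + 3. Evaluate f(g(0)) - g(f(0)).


f(g(0)) = 4
g(f(0)) = 5
Difference = -1

-1


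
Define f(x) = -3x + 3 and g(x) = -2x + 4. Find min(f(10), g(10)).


f(10) = -27
g(10) = -16
min = -27

-27


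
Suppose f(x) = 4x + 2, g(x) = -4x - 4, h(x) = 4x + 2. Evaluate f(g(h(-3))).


h(-3) = -10
g(-10) = 36
f(36) = 146

146


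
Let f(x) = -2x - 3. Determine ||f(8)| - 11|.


8


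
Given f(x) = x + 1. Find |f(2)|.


f(2) = 3
|3| = 3

3


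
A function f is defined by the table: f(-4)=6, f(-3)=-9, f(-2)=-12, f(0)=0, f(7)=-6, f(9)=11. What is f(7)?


Reading from the table at x = 7

-6


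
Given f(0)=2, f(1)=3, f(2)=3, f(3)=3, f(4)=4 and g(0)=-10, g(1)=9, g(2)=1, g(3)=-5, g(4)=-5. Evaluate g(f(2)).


f(2) = 3
g(3) = -5

-5


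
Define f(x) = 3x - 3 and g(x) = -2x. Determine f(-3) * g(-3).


f(-3) = -12
g(-3) = 6
Product = -72

-72


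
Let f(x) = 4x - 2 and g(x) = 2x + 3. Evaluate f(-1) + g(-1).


f(-1) = -6
g(-1) = 1
Sum = -5

-5


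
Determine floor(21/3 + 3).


21/3 = 7
7 + 3 = 10
floor(10) = 10

10


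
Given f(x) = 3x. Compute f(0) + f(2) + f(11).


f(0) = 0
f(2) = 6
f(11) = 33
Sum = 39

39


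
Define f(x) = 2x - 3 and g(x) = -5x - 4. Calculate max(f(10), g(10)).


f(10) = 17
g(10) = -54
max = 17

17


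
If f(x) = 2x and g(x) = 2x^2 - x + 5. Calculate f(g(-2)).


g(-2) = 15
f(15) = 30

30


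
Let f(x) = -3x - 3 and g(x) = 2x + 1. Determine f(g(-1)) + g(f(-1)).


1


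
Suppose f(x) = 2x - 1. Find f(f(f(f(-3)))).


f(-3) = -7
f(-7) = -15
f(-15) = -31
f(-31) = -63

-63


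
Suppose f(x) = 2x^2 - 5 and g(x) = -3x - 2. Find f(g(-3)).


g(-3) = 7
f(7) = 2*(7)^2 - 5 = 93

93


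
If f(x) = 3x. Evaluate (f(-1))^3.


f(-1) = -3
(-3)^3 = -27

-27


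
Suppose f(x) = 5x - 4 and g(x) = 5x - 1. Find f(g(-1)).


g(-1) = -6
f(-6) = -34

-34


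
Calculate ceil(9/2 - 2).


9/2 = 4.5
4.5 - 2 = 2.5
ceil(2.5) = 3

3


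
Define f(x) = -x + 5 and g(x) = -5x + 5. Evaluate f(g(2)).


g(2) = -5
f(-5) = 10

10


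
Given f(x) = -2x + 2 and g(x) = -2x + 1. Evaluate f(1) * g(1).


f(1) = 0
g(1) = -1
Product = 0

0


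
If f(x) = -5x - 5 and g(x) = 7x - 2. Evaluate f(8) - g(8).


-99
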